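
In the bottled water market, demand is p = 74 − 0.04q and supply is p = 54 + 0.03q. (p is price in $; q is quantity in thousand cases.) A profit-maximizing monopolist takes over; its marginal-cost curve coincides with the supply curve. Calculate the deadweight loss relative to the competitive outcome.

Competitive equilibrium: 74 − 0.04q = 54 + 0.03q → q* = 285.71429, p* = 62.57143.
Marginal revenue: MR = 74 − 0.08q. Set MR = MC: 74 − 0.08q = 54 + 0.03q → q_m = 181.81818.
Price p_m = 74 − 0.04·181.81818 = 66.72727; MC(q_m) = 54 + 0.03·181.81818 = 59.45455.
Competitive q* = 285.71429, so Δq = 103.89611; wedge = 66.72727 − 59.45455 = 7.27272.
Deadweight loss = ½ × 103.89611 × 7.27272 = $377.80 thousand.

$377.80 thousand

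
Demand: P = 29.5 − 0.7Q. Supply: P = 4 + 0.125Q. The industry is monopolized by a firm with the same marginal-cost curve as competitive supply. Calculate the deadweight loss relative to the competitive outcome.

Competitive equilibrium: 29.5 − 0.7Q = 4 + 0.125Q → Q* = 30.9091, P* = 7.8636.
Marginal revenue: MR = 29.5 − 1.4Q. Set MR = MC: 29.5 − 1.4Q = 4 + 0.125Q → Q_m = 16.7213.
Price P_m = 29.5 − 0.7·16.7213 = 17.7951; MC(Q_m) = 4 + 0.125·16.7213 = 6.0902.
Competitive Q* = 30.9091, so ΔQ = 14.1878; wedge = 17.7951 − 6.0902 = 11.7049.
Welfare loss = ½ × 14.1878 × 11.7049 = 83.03.

83.03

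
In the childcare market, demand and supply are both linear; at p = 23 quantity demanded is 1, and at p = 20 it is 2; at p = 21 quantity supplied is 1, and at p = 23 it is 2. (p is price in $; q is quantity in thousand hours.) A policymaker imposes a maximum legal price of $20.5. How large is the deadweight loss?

$1.06 thousand

Demand slope = (20 − 23)/(2 − 1) = −3, so p = 26 − 3q.
Supply slope = (23 − 21)/(2 − 1) = 2, so p = 19 + 2q.
Competitive equilibrium: 26 − 3q = 19 + 2q → q* = 1.4, p* = 21.8.
At the ceiling p = 20.5, quantity supplied = (20.5 − 19)/2 = 0.75.
Willingness to pay at q' = 0.75: 26 − 3·0.75 = 23.75.
Δq = 1.4 − 0.75 = 0.65; wedge = 23.75 − 20.5 = 3.25.
The triangle = ½ × 0.65 × 3.25 = $1.06 thousand.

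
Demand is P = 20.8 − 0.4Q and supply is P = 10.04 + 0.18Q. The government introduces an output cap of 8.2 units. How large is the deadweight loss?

Competitive equilibrium: 20.8 − 0.4Q = 10.04 + 0.18Q → Q* = 18.5517, P* = 13.3793.
At Q = 8.2: demand price = 20.8 − 0.4·8.2 = 17.52; supply price = 10.04 + 0.18·8.2 = 11.516.
ΔQ = 18.5517 − 8.2 = 10.3517; wedge = 17.52 − 11.516 = 6.004.
The triangle = ½ × 10.3517 × 6.004 = 31.08.

31.08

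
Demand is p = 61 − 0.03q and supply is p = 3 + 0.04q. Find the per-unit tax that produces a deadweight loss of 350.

Competitive equilibrium: 61 − 0.03q = 3 + 0.04q → q* = 828.5714, p* = 36.1429.
A tax t gives Δq = t/0.07 and wedge t, so DWL = t²/0.14.
t²/0.14 = 350 → t² = 49 → t = 7.

7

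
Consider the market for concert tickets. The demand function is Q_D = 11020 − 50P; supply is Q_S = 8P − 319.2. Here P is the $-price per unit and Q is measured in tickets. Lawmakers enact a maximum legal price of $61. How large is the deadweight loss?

In inverse form: demand P = 220.4 − 0.02Q, supply P = 39.9 + 0.125Q.
Competitive equilibrium: 220.4 − 0.02Q = 39.9 + 0.125Q → Q* = 1244.82759, P* = 195.50345.
At the ceiling P = 61, quantity supplied = (61 − 39.9)/0.125 = 168.8.
Willingness to pay at Q' = 168.8: 220.4 − 0.02·168.8 = 217.024.
ΔQ = 1244.82759 − 168.8 = 1076.02759; wedge = 217.024 − 61 = 156.024.
Welfare loss = ½ × 1076.02759 × 156.024 = $83943.06.

$83943.06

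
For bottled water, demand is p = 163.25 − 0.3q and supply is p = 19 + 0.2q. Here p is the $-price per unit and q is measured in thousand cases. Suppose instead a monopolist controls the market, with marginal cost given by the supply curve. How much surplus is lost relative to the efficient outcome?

Competitive equilibrium: 163.25 − 0.3q = 19 + 0.2q → q* = 288.5, p* = 76.7.
Marginal revenue: MR = 163.25 − 0.6q. Set MR = MC: 163.25 − 0.6q = 19 + 0.2q → q_m = 180.3125.
Price p_m = 163.25 − 0.3·180.3125 = 109.15625; MC(q_m) = 19 + 0.2·180.3125 = 55.0625.
Competitive q* = 288.5, so Δq = 108.1875; wedge = 109.15625 − 55.0625 = 54.09375.
The triangle = ½ × 108.1875 × 54.09375 = $2926.13 thousand.

$2926.13 thousand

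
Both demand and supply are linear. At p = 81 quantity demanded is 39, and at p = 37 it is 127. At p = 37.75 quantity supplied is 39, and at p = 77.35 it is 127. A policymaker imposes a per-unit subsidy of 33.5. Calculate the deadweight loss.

590.66

Demand slope = (37 − 81)/(127 − 39) = −0.5, so p = 100.5 − 0.5q.
Supply slope = (77.35 − 37.75)/(127 − 39) = 0.45, so p = 20.2 + 0.45q.
Competitive equilibrium: 100.5 − 0.5q = 20.2 + 0.45q → q* = 84.5263, p* = 58.2368.
The subsidy lowers effective supply by 33.5: p = 0.45q − 13.3.
New quantity: 100.5 − 0.5q = 0.45q − 13.3 → q' = 119.7895.
Overproduction Δq = 119.7895 − 84.5263 = 35.2632; wedge = subsidy = 33.5.
Deadweight loss = ½ × 35.2632 × 33.5 = 590.66.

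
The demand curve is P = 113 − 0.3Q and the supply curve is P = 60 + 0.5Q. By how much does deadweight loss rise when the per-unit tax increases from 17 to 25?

Competitive equilibrium: 113 − 0.3Q = 60 + 0.5Q → Q* = 66.25, P* = 93.125.
For a per-unit tax t: ΔQ = t/0.8, so DWL = ½·t·(t/0.8) = t²/1.6.
At t = 17: DWL = 180.625. At t = 25: DWL = 390.625.
Increase = 390.625 − 180.625 = 210.

210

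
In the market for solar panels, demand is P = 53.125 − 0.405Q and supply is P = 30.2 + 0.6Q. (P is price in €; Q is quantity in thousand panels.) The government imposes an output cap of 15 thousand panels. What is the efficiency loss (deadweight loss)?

€30.66 thousand

Competitive equilibrium: 53.125 − 0.405Q = 30.2 + 0.6Q → Q* = 22.8109, P* = 43.8866.
At Q = 15: demand price = 53.125 − 0.405·15 = 47.05; supply price = 30.2 + 0.6·15 = 39.2.
ΔQ = 22.8109 − 15 = 7.8109; wedge = 47.05 − 39.2 = 7.85.
Welfare loss = ½ × 7.8109 × 7.85 = €30.66 thousand.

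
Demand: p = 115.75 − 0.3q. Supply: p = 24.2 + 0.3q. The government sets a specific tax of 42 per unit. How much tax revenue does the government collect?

Competitive equilibrium: 115.75 − 0.3q = 24.2 + 0.3q → q* = 152.5833, p* = 69.975.
With the tax, the buyer price exceeds the seller price by 42: (115.75 − 0.3q) − (24.2 + 0.3q) = 42 → q' = 82.5833.
Tax revenue = 42 × 82.5833 = 3468.50.

3468.50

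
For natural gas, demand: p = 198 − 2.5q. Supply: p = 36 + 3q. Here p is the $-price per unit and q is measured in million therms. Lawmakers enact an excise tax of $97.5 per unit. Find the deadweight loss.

Competitive equilibrium: 198 − 2.5q = 36 + 3q → q* = 29.4545, p* = 124.3636.
With the tax, the buyer price exceeds the seller price by 97.5: (198 − 2.5q) − (36 + 3q) = 97.5 → q' = 11.7273.
Δq = 29.4545 − 11.7273 = 17.7272; the wedge equals the tax, 97.5.
DWL = ½ × 17.7272 × 97.5 = $864.20 million.

$864.20 million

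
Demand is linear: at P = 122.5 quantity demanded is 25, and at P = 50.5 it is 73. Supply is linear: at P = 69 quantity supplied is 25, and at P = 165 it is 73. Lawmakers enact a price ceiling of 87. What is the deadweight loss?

69.14

Demand slope = (50.5 − 122.5)/(73 − 25) = −1.5, so P = 160 − 1.5Q.
Supply slope = (165 − 69)/(73 − 25) = 2, so P = 19 + 2Q.
Competitive equilibrium: 160 − 1.5Q = 19 + 2Q → Q* = 40.2857, P* = 99.5714.
At the ceiling P = 87, quantity supplied = (87 − 19)/2 = 34.
Willingness to pay at Q' = 34: 160 − 1.5·34 = 109.
ΔQ = 40.2857 − 34 = 6.2857; wedge = 109 − 87 = 22.
The triangle = ½ × 6.2857 × 22 = 69.14.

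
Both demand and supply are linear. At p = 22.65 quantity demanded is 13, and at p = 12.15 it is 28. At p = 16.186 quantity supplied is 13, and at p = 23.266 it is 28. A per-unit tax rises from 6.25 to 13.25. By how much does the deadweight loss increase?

Demand slope = (12.15 − 22.65)/(28 − 13) = −0.7, so p = 31.75 − 0.7q.
Supply slope = (23.266 − 16.186)/(28 − 13) = 0.472, so p = 10.05 + 0.472q.
Competitive equilibrium: 31.75 − 0.7q = 10.05 + 0.472q → q* = 18.5154, p* = 18.7892.
For a per-unit tax t: Δq = t/1.172, so DWL = ½·t·(t/1.172) = t²/2.344.
At t = 6.25: DWL = 16.665. At t = 13.25: DWL = 74.899.
Increase = 74.899 − 16.665 = 58.23.

58.23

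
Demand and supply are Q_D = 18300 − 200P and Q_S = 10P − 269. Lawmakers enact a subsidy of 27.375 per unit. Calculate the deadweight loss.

In inverse form: demand P = 91.5 − 0.005Q, supply P = 26.9 + 0.1Q.
Competitive equilibrium: 91.5 − 0.005Q = 26.9 + 0.1Q → Q* = 615.2381, P* = 88.4238.
The subsidy lowers effective supply by 27.375: P = 0.1Q − 0.475.
New quantity: 91.5 − 0.005Q = 0.1Q − 0.475 → Q' = 875.9524.
Overproduction ΔQ = 875.9524 − 615.2381 = 260.7143; wedge = subsidy = 27.375.
Deadweight loss = ½ × 260.7143 × 27.375 = 3568.53.

3568.53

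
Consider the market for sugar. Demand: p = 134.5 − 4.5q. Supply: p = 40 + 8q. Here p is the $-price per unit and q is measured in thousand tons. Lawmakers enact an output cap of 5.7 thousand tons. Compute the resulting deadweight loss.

$21.62 thousand

Competitive equilibrium: 134.5 − 4.5q = 40 + 8q → q* = 7.56, p* = 100.48.
At q = 5.7: demand price = 134.5 − 4.5·5.7 = 108.85; supply price = 40 + 8·5.7 = 85.6.
Δq = 7.56 − 5.7 = 1.86; wedge = 108.85 − 85.6 = 23.25.
The triangle = ½ × 1.86 × 23.25 = $21.62 thousand.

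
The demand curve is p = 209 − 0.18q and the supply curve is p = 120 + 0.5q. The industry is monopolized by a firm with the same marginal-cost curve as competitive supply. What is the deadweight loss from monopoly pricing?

Competitive equilibrium: 209 − 0.18q = 120 + 0.5q → q* = 130.8824, p* = 185.4412.
Marginal revenue: MR = 209 − 0.36q. Set MR = MC: 209 − 0.36q = 120 + 0.5q → q_m = 103.4884.
Price p_m = 209 − 0.18·103.4884 = 190.3721; MC(q_m) = 120 + 0.5·103.4884 = 171.7442.
Competitive q* = 130.8824, so Δq = 27.394; wedge = 190.3721 − 171.7442 = 18.6279.
Welfare loss = ½ × 27.394 × 18.6279 = 255.15.

255.15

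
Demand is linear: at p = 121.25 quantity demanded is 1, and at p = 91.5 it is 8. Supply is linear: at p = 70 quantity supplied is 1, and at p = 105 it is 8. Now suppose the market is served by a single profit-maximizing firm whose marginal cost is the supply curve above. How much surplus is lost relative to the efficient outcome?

19.61

Demand slope = (91.5 − 121.25)/(8 − 1) = −4.25, so p = 125.5 − 4.25q.
Supply slope = (105 − 70)/(8 − 1) = 5, so p = 65 + 5q.
Competitive equilibrium: 125.5 − 4.25q = 65 + 5q → q* = 6.5405, p* = 97.7027.
Marginal revenue: MR = 125.5 − 8.5q. Set MR = MC: 125.5 − 8.5q = 65 + 5q → q_m = 4.4815.
Price p_m = 125.5 − 4.25·4.4815 = 106.4536; MC(q_m) = 65 + 5·4.4815 = 87.4075.
Competitive q* = 6.5405, so Δq = 2.059; wedge = 106.4536 − 87.4075 = 19.0461.
The triangle = ½ × 2.059 × 19.0461 = 19.61.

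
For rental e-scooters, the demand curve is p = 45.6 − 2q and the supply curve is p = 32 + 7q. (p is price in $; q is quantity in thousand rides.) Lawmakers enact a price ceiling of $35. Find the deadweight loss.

Competitive equilibrium: 45.6 − 2q = 32 + 7q → q* = 1.5111, p* = 42.5778.
At the ceiling p = 35, quantity supplied = (35 − 32)/7 = 0.4286.
Willingness to pay at q' = 0.4286: 45.6 − 2·0.4286 = 44.7428.
Δq = 1.5111 − 0.4286 = 1.0825; wedge = 44.7428 − 35 = 9.7428.
DWL = ½ × 1.0825 × 9.7428 = $5.27 thousand.

$5.27 thousand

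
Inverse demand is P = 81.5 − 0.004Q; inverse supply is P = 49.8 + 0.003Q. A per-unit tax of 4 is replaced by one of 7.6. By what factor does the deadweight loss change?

3.61

Competitive equilibrium: 81.5 − 0.004Q = 49.8 + 0.003Q → Q* = 4528.5714, P* = 63.3857.
For a per-unit tax t: ΔQ = t/0.007, so DWL = ½·t·(t/0.007) = t²/0.014.
At t = 4: DWL = 1142.857. At t = 7.6: DWL = 4125.714.
Ratio = (7.6/4)² = 3.61.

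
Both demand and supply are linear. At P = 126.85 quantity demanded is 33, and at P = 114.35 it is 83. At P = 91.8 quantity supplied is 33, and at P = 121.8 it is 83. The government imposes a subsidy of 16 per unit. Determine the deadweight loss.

150.59

Demand slope = (114.35 − 126.85)/(83 − 33) = −0.25, so P = 135.1 − 0.25Q.
Supply slope = (121.8 − 91.8)/(83 − 33) = 0.6, so P = 72 + 0.6Q.
Competitive equilibrium: 135.1 − 0.25Q = 72 + 0.6Q → Q* = 74.2353, P* = 116.5412.
The subsidy lowers effective supply by 16: P = 56 + 0.6Q.
New quantity: 135.1 − 0.25Q = 56 + 0.6Q → Q' = 93.0588.
Overproduction ΔQ = 93.0588 − 74.2353 = 18.8235; wedge = subsidy = 16.
The triangle = ½ × 18.8235 × 16 = 150.59.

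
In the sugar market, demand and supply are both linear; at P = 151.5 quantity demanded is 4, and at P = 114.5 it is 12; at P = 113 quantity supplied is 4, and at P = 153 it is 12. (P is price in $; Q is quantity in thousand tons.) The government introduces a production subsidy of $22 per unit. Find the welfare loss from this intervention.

$25.14 thousand

Demand slope = (114.5 − 151.5)/(12 − 4) = −4.625, so P = 170 − 4.625Q.
Supply slope = (153 − 113)/(12 − 4) = 5, so P = 93 + 5Q.
Competitive equilibrium: 170 − 4.625Q = 93 + 5Q → Q* = 8, P* = 133.
The subsidy lowers effective supply by 22: P = 71 + 5Q.
New quantity: 170 − 4.625Q = 71 + 5Q → Q' = 10.2857.
Overproduction ΔQ = 10.2857 − 8 = 2.2857; wedge = subsidy = 22.
Deadweight loss = ½ × 2.2857 × 22 = $25.14 thousand.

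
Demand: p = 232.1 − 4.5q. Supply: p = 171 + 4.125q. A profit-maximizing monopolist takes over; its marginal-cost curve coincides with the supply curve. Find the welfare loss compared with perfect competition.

Competitive equilibrium: 232.1 − 4.5q = 171 + 4.125q → q* = 7.0841, p* = 200.2217.
Marginal revenue: MR = 232.1 − 9q. Set MR = MC: 232.1 − 9q = 171 + 4.125q → q_m = 4.6552.
Price p_m = 232.1 − 4.5·4.6552 = 211.1516; MC(q_m) = 171 + 4.125·4.6552 = 190.2027.
Competitive q* = 7.0841, so Δq = 2.4289; wedge = 211.1516 − 190.2027 = 20.9489.
Welfare loss = ½ × 2.4289 × 20.9489 = 25.44.

25.44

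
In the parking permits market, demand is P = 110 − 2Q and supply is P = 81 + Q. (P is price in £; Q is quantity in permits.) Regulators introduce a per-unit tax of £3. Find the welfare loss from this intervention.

Competitive equilibrium: 110 − 2Q = 81 + Q → Q* = 9.6667, P* = 90.6667.
With the tax, the buyer price exceeds the seller price by 3: (110 − 2Q) − (81 + Q) = 3 → Q' = 8.6667.
ΔQ = 9.6667 − 8.6667 = 1; the wedge equals the tax, 3.
Welfare loss = ½ × 1 × 3 = £1.50.

£1.50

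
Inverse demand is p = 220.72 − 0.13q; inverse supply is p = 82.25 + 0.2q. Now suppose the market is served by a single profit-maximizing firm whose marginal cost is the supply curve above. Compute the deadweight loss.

2320.27

Competitive equilibrium: 220.72 − 0.13q = 82.25 + 0.2q → q* = 419.60606, p* = 166.17121.
Marginal revenue: MR = 220.72 − 0.26q. Set MR = MC: 220.72 − 0.26q = 82.25 + 0.2q → q_m = 301.02174.
Price p_m = 220.72 − 0.13·301.02174 = 181.58717; MC(q_m) = 82.25 + 0.2·301.02174 = 142.45435.
Competitive q* = 419.60606, so Δq = 118.58432; wedge = 181.58717 − 142.45435 = 39.13282.
Deadweight loss = ½ × 118.58432 × 39.13282 = 2320.27.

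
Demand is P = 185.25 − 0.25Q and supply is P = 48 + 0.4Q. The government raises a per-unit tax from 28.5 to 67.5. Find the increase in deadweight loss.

2880

Competitive equilibrium: 185.25 − 0.25Q = 48 + 0.4Q → Q* = 211.1538, P* = 132.4615.
For a per-unit tax t: ΔQ = t/0.65, so DWL = ½·t·(t/0.65) = t²/1.3.
At t = 28.5: DWL = 624.808. At t = 67.5: DWL = 3504.808.
Increase = 3504.808 − 624.808 = 2880.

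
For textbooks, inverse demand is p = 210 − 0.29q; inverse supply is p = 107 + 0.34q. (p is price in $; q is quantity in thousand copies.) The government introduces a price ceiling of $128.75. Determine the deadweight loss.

$3119.93 thousand

Competitive equilibrium: 210 − 0.29q = 107 + 0.34q → q* = 163.492063, p* = 162.587302.
At the ceiling p = 128.75, quantity supplied = (128.75 − 107)/0.34 = 63.970588.
Willingness to pay at q' = 63.970588: 210 − 0.29·63.970588 = 191.448529.
Δq = 163.492063 − 63.970588 = 99.521475; wedge = 191.448529 − 128.75 = 62.698529.
DWL = ½ × 99.521475 × 62.698529 = $3119.93 thousand.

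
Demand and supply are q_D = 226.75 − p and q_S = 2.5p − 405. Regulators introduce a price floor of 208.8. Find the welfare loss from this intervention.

In inverse form: demand p = 226.75 − q, supply p = 162 + 0.4q.
Competitive equilibrium: 226.75 − q = 162 + 0.4q → q* = 46.25, p* = 180.5.
At the floor p = 208.8, quantity demanded = (226.75 − 208.8)/1 = 17.95.
Sellers' marginal cost at q' = 17.95: 162 + 0.4·17.95 = 169.18.
Δq = 46.25 − 17.95 = 28.3; wedge = 208.8 − 169.18 = 39.62.
DWL = ½ × 28.3 × 39.62 = 560.623.

560.623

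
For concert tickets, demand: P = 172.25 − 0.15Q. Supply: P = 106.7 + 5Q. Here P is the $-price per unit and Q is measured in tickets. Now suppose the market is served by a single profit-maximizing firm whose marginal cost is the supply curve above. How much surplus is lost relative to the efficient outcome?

$0.33

Competitive equilibrium: 172.25 − 0.15Q = 106.7 + 5Q → Q* = 12.7282, P* = 170.3408.
Marginal revenue: MR = 172.25 − 0.3Q. Set MR = MC: 172.25 − 0.3Q = 106.7 + 5Q → Q_m = 12.3679.
Price P_m = 172.25 − 0.15·12.3679 = 170.3948; MC(Q_m) = 106.7 + 5·12.3679 = 168.5395.
Competitive Q* = 12.7282, so ΔQ = 0.3603; wedge = 170.3948 − 168.5395 = 1.8553.
The triangle = ½ × 0.3603 × 1.8553 = $0.33.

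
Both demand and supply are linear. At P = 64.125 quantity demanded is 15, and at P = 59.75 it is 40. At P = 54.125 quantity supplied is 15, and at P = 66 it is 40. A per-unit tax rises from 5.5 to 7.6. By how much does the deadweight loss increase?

Demand slope = (59.75 − 64.125)/(40 − 15) = −0.175, so P = 66.75 − 0.175Q.
Supply slope = (66 − 54.125)/(40 − 15) = 0.475, so P = 47 + 0.475Q.
Competitive equilibrium: 66.75 − 0.175Q = 47 + 0.475Q → Q* = 30.3846, P* = 61.4327.
For a per-unit tax t: ΔQ = t/0.65, so DWL = ½·t·(t/0.65) = t²/1.3.
At t = 5.5: DWL = 23.269. At t = 7.6: DWL = 44.431.
Increase = 44.431 − 23.269 = 21.16.

21.16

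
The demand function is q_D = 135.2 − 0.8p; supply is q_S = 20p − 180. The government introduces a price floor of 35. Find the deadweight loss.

163.85

In inverse form: demand p = 169 − 1.25q, supply p = 9 + 0.05q.
Competitive equilibrium: 169 − 1.25q = 9 + 0.05q → q* = 123.0769, p* = 15.1538.
At the floor p = 35, quantity demanded = (169 − 35)/1.25 = 107.2.
Sellers' marginal cost at q' = 107.2: 9 + 0.05·107.2 = 14.36.
Δq = 123.0769 − 107.2 = 15.8769; wedge = 35 − 14.36 = 20.64.
DWL = ½ × 15.8769 × 20.64 = 163.85.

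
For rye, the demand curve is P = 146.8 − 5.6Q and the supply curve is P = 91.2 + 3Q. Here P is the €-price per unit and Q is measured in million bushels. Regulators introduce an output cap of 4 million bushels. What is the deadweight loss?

€26.13 million

Competitive equilibrium: 146.8 − 5.6Q = 91.2 + 3Q → Q* = 6.4651, P* = 110.5953.
At Q = 4: demand price = 146.8 − 5.6·4 = 124.4; supply price = 91.2 + 3·4 = 103.2.
ΔQ = 6.4651 − 4 = 2.4651; wedge = 124.4 − 103.2 = 21.2.
Welfare loss = ½ × 2.4651 × 21.2 = €26.13 million.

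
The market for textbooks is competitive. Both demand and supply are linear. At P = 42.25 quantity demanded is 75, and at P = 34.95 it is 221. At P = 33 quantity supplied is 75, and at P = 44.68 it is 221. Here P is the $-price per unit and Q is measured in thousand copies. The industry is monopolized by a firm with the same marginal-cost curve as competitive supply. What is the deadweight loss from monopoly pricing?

$107.13 thousand

Demand slope = (34.95 − 42.25)/(221 − 75) = −0.05, so P = 46 − 0.05Q.
Supply slope = (44.68 − 33)/(221 − 75) = 0.08, so P = 27 + 0.08Q.
Competitive equilibrium: 46 − 0.05Q = 27 + 0.08Q → Q* = 146.1538, P* = 38.6923.
Marginal revenue: MR = 46 − 0.1Q. Set MR = MC: 46 − 0.1Q = 27 + 0.08Q → Q_m = 105.5556.
Price P_m = 46 − 0.05·105.5556 = 40.7222; MC(Q_m) = 27 + 0.08·105.5556 = 35.4444.
Competitive Q* = 146.1538, so ΔQ = 40.5982; wedge = 40.7222 − 35.4444 = 5.2778.
Deadweight loss = ½ × 40.5982 × 5.2778 = $107.13 thousand.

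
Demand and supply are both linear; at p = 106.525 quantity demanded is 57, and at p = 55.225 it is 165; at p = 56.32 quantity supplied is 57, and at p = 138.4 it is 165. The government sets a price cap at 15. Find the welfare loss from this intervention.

Demand slope = (55.225 − 106.525)/(165 − 57) = −0.475, so p = 133.6 − 0.475q.
Supply slope = (138.4 − 56.32)/(165 − 57) = 0.76, so p = 13 + 0.76q.
Competitive equilibrium: 133.6 − 0.475q = 13 + 0.76q → q* = 97.6518, p* = 87.2154.
At the ceiling p = 15, quantity supplied = (15 − 13)/0.76 = 2.6316.
Willingness to pay at q' = 2.6316: 133.6 − 0.475·2.6316 = 132.35.
Δq = 97.6518 − 2.6316 = 95.0202; wedge = 132.35 − 15 = 117.35.
The triangle = ½ × 95.0202 × 117.35 = 5575.31.

5575.31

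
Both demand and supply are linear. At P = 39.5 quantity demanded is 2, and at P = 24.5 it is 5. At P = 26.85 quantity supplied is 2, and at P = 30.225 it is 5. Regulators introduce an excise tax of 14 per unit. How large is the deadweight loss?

Demand slope = (24.5 − 39.5)/(5 − 2) = −5, so P = 49.5 − 5Q.
Supply slope = (30.225 − 26.85)/(5 − 2) = 1.125, so P = 24.6 + 1.125Q.
Competitive equilibrium: 49.5 − 5Q = 24.6 + 1.125Q → Q* = 4.0653, P* = 29.1735.
With the tax, the buyer price exceeds the seller price by 14: (49.5 − 5Q) − (24.6 + 1.125Q) = 14 → Q' = 1.7796.
ΔQ = 4.0653 − 1.7796 = 2.2857; the wedge equals the tax, 14.
The triangle = ½ × 2.2857 × 14 = 16.

16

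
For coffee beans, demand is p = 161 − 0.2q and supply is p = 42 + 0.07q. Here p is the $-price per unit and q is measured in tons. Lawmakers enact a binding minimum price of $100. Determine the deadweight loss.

Competitive equilibrium: 161 − 0.2q = 42 + 0.07q → q* = 440.7407, p* = 72.8519.
At the floor p = 100, quantity demanded = (161 − 100)/0.2 = 305.
Sellers' marginal cost at q' = 305: 42 + 0.07·305 = 63.35.
Δq = 440.7407 − 305 = 135.7407; wedge = 100 − 63.35 = 36.65.
The triangle = ½ × 135.7407 × 36.65 = $2487.45.

$2487.45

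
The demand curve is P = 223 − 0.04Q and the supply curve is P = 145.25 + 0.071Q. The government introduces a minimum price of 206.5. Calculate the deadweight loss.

4601.81

Competitive equilibrium: 223 − 0.04Q = 145.25 + 0.071Q → Q* = 700.4505, P* = 194.982.
At the floor P = 206.5, quantity demanded = (223 − 206.5)/0.04 = 412.5.
Sellers' marginal cost at Q' = 412.5: 145.25 + 0.071·412.5 = 174.5375.
ΔQ = 700.4505 − 412.5 = 287.9505; wedge = 206.5 − 174.5375 = 31.9625.
DWL = ½ × 287.9505 × 31.9625 = 4601.81.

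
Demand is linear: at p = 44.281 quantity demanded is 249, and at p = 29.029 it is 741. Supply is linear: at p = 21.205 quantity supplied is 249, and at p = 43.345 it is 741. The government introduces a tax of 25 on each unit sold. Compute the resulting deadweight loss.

Demand slope = (29.029 − 44.281)/(741 − 249) = −0.031, so p = 52 − 0.031q.
Supply slope = (43.345 − 21.205)/(741 − 249) = 0.045, so p = 10 + 0.045q.
Competitive equilibrium: 52 − 0.031q = 10 + 0.045q → q* = 552.6316, p* = 34.8684.
With the tax, the buyer price exceeds the seller price by 25: (52 − 0.031q) − (10 + 0.045q) = 25 → q' = 223.6842.
Δq = 552.6316 − 223.6842 = 328.9474; the wedge equals the tax, 25.
Deadweight loss = ½ × 328.9474 × 25 = 4111.84.

4111.84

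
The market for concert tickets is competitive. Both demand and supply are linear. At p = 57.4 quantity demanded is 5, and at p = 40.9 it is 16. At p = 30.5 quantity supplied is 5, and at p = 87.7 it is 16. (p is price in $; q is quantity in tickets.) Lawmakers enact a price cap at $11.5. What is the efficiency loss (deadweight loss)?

Demand slope = (40.9 − 57.4)/(16 − 5) = −1.5, so p = 64.9 − 1.5q.
Supply slope = (87.7 − 30.5)/(16 − 5) = 5.2, so p = 4.5 + 5.2q.
Competitive equilibrium: 64.9 − 1.5q = 4.5 + 5.2q → q* = 9.0149, p* = 51.3776.
At the ceiling p = 11.5, quantity supplied = (11.5 − 4.5)/5.2 = 1.3462.
Willingness to pay at q' = 1.3462: 64.9 − 1.5·1.3462 = 62.8807.
Δq = 9.0149 − 1.3462 = 7.6687; wedge = 62.8807 − 11.5 = 51.3807.
DWL = ½ × 7.6687 × 51.3807 = $197.01.

$197.01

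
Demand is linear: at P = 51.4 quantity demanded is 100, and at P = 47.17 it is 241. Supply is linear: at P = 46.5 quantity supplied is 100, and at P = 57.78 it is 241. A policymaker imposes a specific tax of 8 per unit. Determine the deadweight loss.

290.91

Demand slope = (47.17 − 51.4)/(241 − 100) = −0.03, so P = 54.4 − 0.03Q.
Supply slope = (57.78 − 46.5)/(241 − 100) = 0.08, so P = 38.5 + 0.08Q.
Competitive equilibrium: 54.4 − 0.03Q = 38.5 + 0.08Q → Q* = 144.5455, P* = 50.0636.
With the tax, the buyer price exceeds the seller price by 8: (54.4 − 0.03Q) − (38.5 + 0.08Q) = 8 → Q' = 71.8182.
ΔQ = 144.5455 − 71.8182 = 72.7273; the wedge equals the tax, 8.
Deadweight loss = ½ × 72.7273 × 8 = 290.91.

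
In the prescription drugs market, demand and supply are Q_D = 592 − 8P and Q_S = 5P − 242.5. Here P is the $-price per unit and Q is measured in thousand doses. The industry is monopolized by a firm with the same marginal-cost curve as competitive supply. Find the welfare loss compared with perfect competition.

In inverse form: demand P = 74 − 0.125Q, supply P = 48.5 + 0.2Q.
Competitive equilibrium: 74 − 0.125Q = 48.5 + 0.2Q → Q* = 78.4615, P* = 64.1923.
Marginal revenue: MR = 74 − 0.25Q. Set MR = MC: 74 − 0.25Q = 48.5 + 0.2Q → Q_m = 56.6667.
Price P_m = 74 − 0.125·56.6667 = 66.9167; MC(Q_m) = 48.5 + 0.2·56.6667 = 59.8333.
Competitive Q* = 78.4615, so ΔQ = 21.7948; wedge = 66.9167 − 59.8333 = 7.0834.
Welfare loss = ½ × 21.7948 × 7.0834 = $77.19 thousand.

$77.19 thousand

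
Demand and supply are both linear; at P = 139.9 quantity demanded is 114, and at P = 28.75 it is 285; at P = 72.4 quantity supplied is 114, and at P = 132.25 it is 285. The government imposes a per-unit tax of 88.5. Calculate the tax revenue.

8230.50

Demand slope = (28.75 − 139.9)/(285 − 114) = −0.65, so P = 214 − 0.65Q.
Supply slope = (132.25 − 72.4)/(285 − 114) = 0.35, so P = 32.5 + 0.35Q.
Competitive equilibrium: 214 − 0.65Q = 32.5 + 0.35Q → Q* = 181.5, P* = 96.025.
With the tax, the buyer price exceeds the seller price by 88.5: (214 − 0.65Q) − (32.5 + 0.35Q) = 88.5 → Q' = 93.
Tax revenue = 88.5 × 93 = 8230.50.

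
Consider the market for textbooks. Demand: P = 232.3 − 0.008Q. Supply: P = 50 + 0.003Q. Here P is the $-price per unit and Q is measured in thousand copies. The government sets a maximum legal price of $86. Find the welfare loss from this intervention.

Competitive equilibrium: 232.3 − 0.008Q = 50 + 0.003Q → Q* = 16572.7273, P* = 99.7182.
At the ceiling P = 86, quantity supplied = (86 − 50)/0.003 = 12000.
Willingness to pay at Q' = 12000: 232.3 − 0.008·12000 = 136.3.
ΔQ = 16572.7273 − 12000 = 4572.7273; wedge = 136.3 − 86 = 50.3.
Deadweight loss = ½ × 4572.7273 × 50.3 = $115004.09 thousand.

$115004.09 thousand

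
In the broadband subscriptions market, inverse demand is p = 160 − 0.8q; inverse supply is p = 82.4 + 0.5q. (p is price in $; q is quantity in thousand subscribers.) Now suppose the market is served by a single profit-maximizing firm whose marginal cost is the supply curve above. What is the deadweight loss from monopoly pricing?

$336.12 thousand

Competitive equilibrium: 160 − 0.8q = 82.4 + 0.5q → q* = 59.6923, p* = 112.2462.
Marginal revenue: MR = 160 − 1.6q. Set MR = MC: 160 − 1.6q = 82.4 + 0.5q → q_m = 36.9524.
Price p_m = 160 − 0.8·36.9524 = 130.4381; MC(q_m) = 82.4 + 0.5·36.9524 = 100.8762.
Competitive q* = 59.6923, so Δq = 22.7399; wedge = 130.4381 − 100.8762 = 29.5619.
Deadweight loss = ½ × 22.7399 × 29.5619 = $336.12 thousand.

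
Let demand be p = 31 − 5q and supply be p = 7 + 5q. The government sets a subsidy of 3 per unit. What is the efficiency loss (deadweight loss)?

Competitive equilibrium: 31 − 5q = 7 + 5q → q* = 2.4, p* = 19.
The subsidy lowers effective supply by 3: p = 4 + 5q.
New quantity: 31 − 5q = 4 + 5q → q' = 2.7.
Overproduction Δq = 2.7 − 2.4 = 0.3; wedge = subsidy = 3.
The triangle = ½ × 0.3 × 3 = 0.45.

0.45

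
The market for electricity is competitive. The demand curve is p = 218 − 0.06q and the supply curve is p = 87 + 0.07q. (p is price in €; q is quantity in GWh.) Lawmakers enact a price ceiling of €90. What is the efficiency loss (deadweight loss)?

Competitive equilibrium: 218 − 0.06q = 87 + 0.07q → q* = 1007.69231, p* = 157.53846.
At the ceiling p = 90, quantity supplied = (90 − 87)/0.07 = 42.85714.
Willingness to pay at q' = 42.85714: 218 − 0.06·42.85714 = 215.42857.
Δq = 1007.69231 − 42.85714 = 964.83517; wedge = 215.42857 − 90 = 125.42857.
Welfare loss = ½ × 964.83517 × 125.42857 = €60508.95.

€60508.95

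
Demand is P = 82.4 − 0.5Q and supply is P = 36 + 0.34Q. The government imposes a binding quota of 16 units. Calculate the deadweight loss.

646.64

Competitive equilibrium: 82.4 − 0.5Q = 36 + 0.34Q → Q* = 55.2381, P* = 54.781.
At Q = 16: demand price = 82.4 − 0.5·16 = 74.4; supply price = 36 + 0.34·16 = 41.44.
ΔQ = 55.2381 − 16 = 39.2381; wedge = 74.4 − 41.44 = 32.96.
Deadweight loss = ½ × 39.2381 × 32.96 = 646.64.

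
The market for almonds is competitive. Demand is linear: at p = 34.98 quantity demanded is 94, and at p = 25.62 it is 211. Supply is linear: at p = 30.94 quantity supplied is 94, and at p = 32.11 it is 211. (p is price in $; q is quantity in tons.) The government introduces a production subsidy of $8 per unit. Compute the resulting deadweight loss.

Demand slope = (25.62 − 34.98)/(211 − 94) = −0.08, so p = 42.5 − 0.08q.
Supply slope = (32.11 − 30.94)/(211 − 94) = 0.01, so p = 30 + 0.01q.
Competitive equilibrium: 42.5 − 0.08q = 30 + 0.01q → q* = 138.8889, p* = 31.3889.
The subsidy lowers effective supply by 8: p = 22 + 0.01q.
New quantity: 42.5 − 0.08q = 22 + 0.01q → q' = 227.7778.
Overproduction Δq = 227.7778 − 138.8889 = 88.8889; wedge = subsidy = 8.
The triangle = ½ × 88.8889 × 8 = $355.56.

$355.56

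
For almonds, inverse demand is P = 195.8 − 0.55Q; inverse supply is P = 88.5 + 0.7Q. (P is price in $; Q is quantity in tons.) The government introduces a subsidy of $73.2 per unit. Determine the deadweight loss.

Competitive equilibrium: 195.8 − 0.55Q = 88.5 + 0.7Q → Q* = 85.84, P* = 148.588.
The subsidy lowers effective supply by 73.2: P = 15.3 + 0.7Q.
New quantity: 195.8 − 0.55Q = 15.3 + 0.7Q → Q' = 144.4.
Overproduction ΔQ = 144.4 − 85.84 = 58.56; wedge = subsidy = 73.2.
Welfare loss = ½ × 58.56 × 73.2 = $2143.296.

$2143.296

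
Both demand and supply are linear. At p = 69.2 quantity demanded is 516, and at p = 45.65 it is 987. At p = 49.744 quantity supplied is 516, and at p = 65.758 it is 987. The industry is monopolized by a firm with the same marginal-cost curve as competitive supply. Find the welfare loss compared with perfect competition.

Demand slope = (45.65 − 69.2)/(987 − 516) = −0.05, so p = 95 − 0.05q.
Supply slope = (65.758 − 49.744)/(987 − 516) = 0.034, so p = 32.2 + 0.034q.
Competitive equilibrium: 95 − 0.05q = 32.2 + 0.034q → q* = 747.61905, p* = 57.61905.
Marginal revenue: MR = 95 − 0.1q. Set MR = MC: 95 − 0.1q = 32.2 + 0.034q → q_m = 468.65672.
Price p_m = 95 − 0.05·468.65672 = 71.56716; MC(q_m) = 32.2 + 0.034·468.65672 = 48.13433.
Competitive q* = 747.61905, so Δq = 278.96233; wedge = 71.56716 − 48.13433 = 23.43283.
The triangle = ½ × 278.96233 × 23.43283 = 3268.44.

3268.44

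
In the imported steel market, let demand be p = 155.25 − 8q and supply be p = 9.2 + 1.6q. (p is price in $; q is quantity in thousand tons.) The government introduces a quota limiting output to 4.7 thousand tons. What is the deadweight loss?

$530.57 thousand

Competitive equilibrium: 155.25 − 8q = 9.2 + 1.6q → q* = 15.21354, p* = 33.54167.
At q = 4.7: demand price = 155.25 − 8·4.7 = 117.65; supply price = 9.2 + 1.6·4.7 = 16.72.
Δq = 15.21354 − 4.7 = 10.51354; wedge = 117.65 − 16.72 = 100.93.
Welfare loss = ½ × 10.51354 × 100.93 = $530.57 thousand.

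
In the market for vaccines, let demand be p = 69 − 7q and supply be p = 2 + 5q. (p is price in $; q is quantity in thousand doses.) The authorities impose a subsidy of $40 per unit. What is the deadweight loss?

$66.67 thousand

Competitive equilibrium: 69 − 7q = 2 + 5q → q* = 5.5833, p* = 29.9167.
The subsidy lowers effective supply by 40: p = 5q − 38.
New quantity: 69 − 7q = 5q − 38 → q' = 8.9167.
Overproduction Δq = 8.9167 − 5.5833 = 3.3334; wedge = subsidy = 40.
Welfare loss = ½ × 3.3334 × 40 = $66.67 thousand.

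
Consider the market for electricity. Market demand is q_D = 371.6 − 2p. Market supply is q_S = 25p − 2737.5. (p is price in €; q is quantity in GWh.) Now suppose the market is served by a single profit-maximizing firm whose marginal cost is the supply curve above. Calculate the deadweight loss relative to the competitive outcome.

€1245.94

In inverse form: demand p = 185.8 − 0.5q, supply p = 109.5 + 0.04q.
Competitive equilibrium: 185.8 − 0.5q = 109.5 + 0.04q → q* = 141.2963, p* = 115.1519.
Marginal revenue: MR = 185.8 − q. Set MR = MC: 185.8 − q = 109.5 + 0.04q → q_m = 73.3654.
Price p_m = 185.8 − 0.5·73.3654 = 149.1173; MC(q_m) = 109.5 + 0.04·73.3654 = 112.4346.
Competitive q* = 141.2963, so Δq = 67.9309; wedge = 149.1173 − 112.4346 = 36.6827.
Welfare loss = ½ × 67.9309 × 36.6827 = €1245.94.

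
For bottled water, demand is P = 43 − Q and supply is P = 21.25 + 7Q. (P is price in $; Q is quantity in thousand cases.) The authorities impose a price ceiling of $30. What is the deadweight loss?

Competitive equilibrium: 43 − Q = 21.25 + 7Q → Q* = 2.7188, P* = 40.2813.
At the ceiling P = 30, quantity supplied = (30 − 21.25)/7 = 1.25.
Willingness to pay at Q' = 1.25: 43 − 1·1.25 = 41.75.
ΔQ = 2.7188 − 1.25 = 1.4688; wedge = 41.75 − 30 = 11.75.
The triangle = ½ × 1.4688 × 11.75 = $8.63 thousand.

$8.63 thousand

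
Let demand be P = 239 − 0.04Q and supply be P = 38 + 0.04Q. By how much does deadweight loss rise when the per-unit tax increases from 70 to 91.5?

21701.56

Competitive equilibrium: 239 − 0.04Q = 38 + 0.04Q → Q* = 2512.5, P* = 138.5.
For a per-unit tax t: ΔQ = t/0.08, so DWL = ½·t·(t/0.08) = t²/0.16.
At t = 70: DWL = 30625. At t = 91.5: DWL = 52326.563.
Increase = 52326.563 − 30625 = 21701.56.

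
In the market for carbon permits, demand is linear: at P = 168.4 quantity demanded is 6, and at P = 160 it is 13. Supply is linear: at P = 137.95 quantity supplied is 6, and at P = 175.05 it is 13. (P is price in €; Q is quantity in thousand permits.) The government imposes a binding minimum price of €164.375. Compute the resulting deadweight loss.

€5.75 thousand

Demand slope = (160 − 168.4)/(13 − 6) = −1.2, so P = 175.6 − 1.2Q.
Supply slope = (175.05 − 137.95)/(13 − 6) = 5.3, so P = 106.15 + 5.3Q.
Competitive equilibrium: 175.6 − 1.2Q = 106.15 + 5.3Q → Q* = 10.6846, P* = 162.7785.
At the floor P = 164.375, quantity demanded = (175.6 − 164.375)/1.2 = 9.3542.
Sellers' marginal cost at Q' = 9.3542: 106.15 + 5.3·9.3542 = 155.7273.
ΔQ = 10.6846 − 9.3542 = 1.3304; wedge = 164.375 − 155.7273 = 8.6477.
DWL = ½ × 1.3304 × 8.6477 = €5.75 thousand.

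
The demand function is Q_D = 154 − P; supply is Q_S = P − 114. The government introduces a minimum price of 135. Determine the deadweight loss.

1

In inverse form: demand P = 154 − Q, supply P = 114 + Q.
Competitive equilibrium: 154 − Q = 114 + Q → Q* = 20, P* = 134.
At the floor P = 135, quantity demanded = (154 − 135)/1 = 19.
Sellers' marginal cost at Q' = 19: 114 + 1·19 = 133.
ΔQ = 20 − 19 = 1; wedge = 135 − 133 = 2.
Deadweight loss = ½ × 1 × 2 = 1.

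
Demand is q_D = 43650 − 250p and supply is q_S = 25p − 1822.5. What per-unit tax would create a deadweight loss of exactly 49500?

66

In inverse form: demand p = 174.6 − 0.004q, supply p = 72.9 + 0.04q.
Competitive equilibrium: 174.6 − 0.004q = 72.9 + 0.04q → q* = 2311.3636, p* = 165.3545.
A tax t gives Δq = t/0.044 and wedge t, so DWL = t²/0.088.
t²/0.088 = 49500 → t² = 4356 → t = 66.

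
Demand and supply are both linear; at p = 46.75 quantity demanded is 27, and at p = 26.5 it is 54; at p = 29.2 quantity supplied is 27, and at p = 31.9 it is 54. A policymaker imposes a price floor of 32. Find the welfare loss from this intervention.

Demand slope = (26.5 − 46.75)/(54 − 27) = −0.75, so p = 67 − 0.75q.
Supply slope = (31.9 − 29.2)/(54 − 27) = 0.1, so p = 26.5 + 0.1q.
Competitive equilibrium: 67 − 0.75q = 26.5 + 0.1q → q* = 47.6471, p* = 31.2647.
At the floor p = 32, quantity demanded = (67 − 32)/0.75 = 46.6667.
Sellers' marginal cost at q' = 46.6667: 26.5 + 0.1·46.6667 = 31.1667.
Δq = 47.6471 − 46.6667 = 0.9804; wedge = 32 − 31.1667 = 0.8333.
DWL = ½ × 0.9804 × 0.8333 = 0.41.

0.41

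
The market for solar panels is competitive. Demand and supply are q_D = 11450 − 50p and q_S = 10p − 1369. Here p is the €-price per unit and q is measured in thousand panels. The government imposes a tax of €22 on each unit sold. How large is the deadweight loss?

In inverse form: demand p = 229 − 0.02q, supply p = 136.9 + 0.1q.
Competitive equilibrium: 229 − 0.02q = 136.9 + 0.1q → q* = 767.5, p* = 213.65.
With the tax, the buyer price exceeds the seller price by 22: (229 − 0.02q) − (136.9 + 0.1q) = 22 → q' = 584.1667.
Δq = 767.5 − 584.1667 = 183.3333; the wedge equals the tax, 22.
Deadweight loss = ½ × 183.3333 × 22 = €2016.67 thousand.

€2016.67 thousand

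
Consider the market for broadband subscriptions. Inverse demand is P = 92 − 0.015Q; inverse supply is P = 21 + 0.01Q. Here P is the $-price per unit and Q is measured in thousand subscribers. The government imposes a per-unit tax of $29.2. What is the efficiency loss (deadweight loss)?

Competitive equilibrium: 92 − 0.015Q = 21 + 0.01Q → Q* = 2840, P* = 49.4.
With the tax, the buyer price exceeds the seller price by 29.2: (92 − 0.015Q) − (21 + 0.01Q) = 29.2 → Q' = 1672.
ΔQ = 2840 − 1672 = 1168; the wedge equals the tax, 29.2.
Deadweight loss = ½ × 1168 × 29.2 = $17052.80 thousand.

$17052.80 thousand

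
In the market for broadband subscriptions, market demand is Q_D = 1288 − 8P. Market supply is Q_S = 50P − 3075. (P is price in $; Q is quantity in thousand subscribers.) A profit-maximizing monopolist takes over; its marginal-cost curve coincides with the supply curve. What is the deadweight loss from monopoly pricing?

In inverse form: demand P = 161 − 0.125Q, supply P = 61.5 + 0.02Q.
Competitive equilibrium: 161 − 0.125Q = 61.5 + 0.02Q → Q* = 686.2069, P* = 75.2241.
Marginal revenue: MR = 161 − 0.25Q. Set MR = MC: 161 − 0.25Q = 61.5 + 0.02Q → Q_m = 368.5185.
Price P_m = 161 − 0.125·368.5185 = 114.9352; MC(Q_m) = 61.5 + 0.02·368.5185 = 68.8704.
Competitive Q* = 686.2069, so ΔQ = 317.6884; wedge = 114.9352 − 68.8704 = 46.0648.
DWL = ½ × 317.6884 × 46.0648 = $7317.13 thousand.

$7317.13 thousand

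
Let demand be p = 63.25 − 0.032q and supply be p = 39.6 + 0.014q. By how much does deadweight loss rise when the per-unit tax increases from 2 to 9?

836.96

Competitive equilibrium: 63.25 − 0.032q = 39.6 + 0.014q → q* = 514.1304, p* = 46.7978.
For a per-unit tax t: Δq = t/0.046, so DWL = ½·t·(t/0.046) = t²/0.092.
At t = 2: DWL = 43.478. At t = 9: DWL = 880.435.
Increase = 880.435 − 43.478 = 836.96.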